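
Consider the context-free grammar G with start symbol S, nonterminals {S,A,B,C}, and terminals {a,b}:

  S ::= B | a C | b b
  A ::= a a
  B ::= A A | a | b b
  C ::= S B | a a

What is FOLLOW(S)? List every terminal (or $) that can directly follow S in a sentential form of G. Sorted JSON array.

FIRST iteration:
round 1:
  A via A→a a: +{a}
  B via B→A A: +{a}
  B via B→b b: +{b}
  C via C→a a: +{a}
  S via S→B: +{a,b}
  S: {a,b}  A: {a}  B: {a,b}  C: {a}
round 2:
  C via C→S B: +{b}
  S: {a,b}  A: {a}  B: {a,b}  C: {a,b}
round 3: done
  S: {a,b}  A: {a}  B: {a,b}  C: {a,b}

FOLLOW iteration:
FOLLOW(S) := {$}
pass 1:
  B→A A: FOLLOW(A) ⊇ FIRST(A) = {a}; new: +{a}
  C→S B: FOLLOW(S) ⊇ FIRST(B) = {a,b}; new: +{a,b}
  S→B: FOLLOW(B) ⊇ FOLLOW(S) ⊇ {$,a,b}; new: +{$,a,b}
  S→a C: FOLLOW(C) ⊇ FOLLOW(S) ⊇ {$,a,b}; new: +{$,a,b}
  S: {$,a,b}  A: {a}  B: {$,a,b}  C: {$,a,b}
pass 2:
  B→A A: FOLLOW(A) ⊇ FOLLOW(B) ⊇ {$,a,b}; new: +{$,b}
  S: {$,a,b}  A: {$,a,b}  B: {$,a,b}  C: {$,a,b}
pass 3: done
  S: {$,a,b}  A: {$,a,b}  B: {$,a,b}  C: {$,a,b}

FOLLOW(S) = ["$", "a", "b"]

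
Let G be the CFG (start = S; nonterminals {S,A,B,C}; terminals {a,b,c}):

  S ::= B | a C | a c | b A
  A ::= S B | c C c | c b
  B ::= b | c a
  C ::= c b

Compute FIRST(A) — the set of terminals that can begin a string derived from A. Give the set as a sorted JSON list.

FIRST iteration:
[1]
  A via A→c C c: +{c}
  B via B→b: +{b}
  B via B→c a: +{c}
  C via C→c b: +{c}
  S via S→B: +{b,c}
  S via S→a C: +{a}
  FIRST(S)={a,b,c}  FIRST(A)={c}  FIRST(B)={b,c}  FIRST(C)={c}
[2]
  A via A→S B: +{a,b}
  FIRST(S)={a,b,c}  FIRST(A)={a,b,c}  FIRST(B)={b,c}  FIRST(C)={c}
[3] (stable)
  FIRST(S)={a,b,c}  FIRST(A)={a,b,c}  FIRST(B)={b,c}  FIRST(C)={c}

FIRST(A) = ["a", "b", "c"]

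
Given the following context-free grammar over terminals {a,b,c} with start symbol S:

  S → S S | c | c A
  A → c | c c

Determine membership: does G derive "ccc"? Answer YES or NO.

Convert to CNF:
  S -> S S | T0 A | c
  A -> T0 T0 | c
  T0 -> c

CYK fill:
  cell(0,0) c: {A,S,T0}  orig:{A,S}
  cell(1,1) c: {A,S,T0}  orig:{A,S}
  cell(2,2) c: {A,S,T0}  orig:{A,S}
  cell(0,1) cc: {A,S}
  cell(1,2) cc: {A,S}
  cell(0,2) ccc: {S}

S ∈ T[0,2] ⇒ YES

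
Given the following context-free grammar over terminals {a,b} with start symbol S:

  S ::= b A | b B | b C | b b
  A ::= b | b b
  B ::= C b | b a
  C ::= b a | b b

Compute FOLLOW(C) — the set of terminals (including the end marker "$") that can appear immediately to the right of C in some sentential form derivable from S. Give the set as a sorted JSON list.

FIRST iteration:
round 1:
  A via A→b: +{b}
  B via B→b a: +{b}
  C via C→b a: +{b}
  S via S→b A: +{b}
  FIRST(S)={b}  FIRST(A)={b}  FIRST(B)={b}  FIRST(C)={b}
round 2: (stable)
  FIRST(S)={b}  FIRST(A)={b}  FIRST(B)={b}  FIRST(C)={b}

Compute FOLLOW by fixpoint:
initialize: $ ∈ FOLLOW(S)
pass 1:
  B→C b: FOLLOW(C) ⊇ FIRST(b) = {b}; new: +{b}
  S→b A: FOLLOW(A) ⊇ FOLLOW(S) ⊇ {$}; new: +{$}
  S→b B: FOLLOW(B) ⊇ FOLLOW(S) ⊇ {$}; new: +{$}
  S→b C: FOLLOW(C) ⊇ FOLLOW(S) ⊇ {$}; new: +{$}
  FOLLOW[S]={$}  FOLLOW[A]={$}  FOLLOW[B]={$}  FOLLOW[C]={$,b}
pass 2: done
  FOLLOW[S]={$}  FOLLOW[A]={$}  FOLLOW[B]={$}  FOLLOW[C]={$,b}

FOLLOW(C) = ["$", "b"]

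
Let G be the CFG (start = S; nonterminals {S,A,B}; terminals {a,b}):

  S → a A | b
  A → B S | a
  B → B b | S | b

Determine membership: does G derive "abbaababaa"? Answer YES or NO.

Convert to CNF:
  S -> T1 A | b
  A -> B S | a
  B -> B T0 | T1 A | b
  T0 -> b
  T1 -> a

CYK table (by increasing span):
  cell(0,0) a: {A,T1}  orig:{A}
  cell(1,1) b: {B,S,T0}  orig:{B,S}
  cell(2,2) b: {B,S,T0}  orig:{B,S}
  cell(3,3) a: {A,T1}  orig:{A}
  cell(4,4) a: {A,T1}  orig:{A}
  cell(5,5) b: {B,S,T0}  orig:{B,S}
  cell(6,6) a: {A,T1}  orig:{A}
  cell(7,7) b: {B,S,T0}  orig:{B,S}
  cell(8,8) a: {A,T1}  orig:{A}
  cell(9,9) a: {A,T1}  orig:{A}
  cell(0,1) ab: ∅
  cell(1,2) bb: {A,B}
  cell(2,3) ba: ∅
  cell(3,4) aa: {B,S}
  cell(4,5) ab: ∅
  cell(5,6) ba: ∅
  cell(6,7) ab: ∅
  cell(7,8) ba: ∅
  cell(8,9) aa: {B,S}
  cell(0,2) abb: {B,S}
  cell(1,3) bba: ∅
  cell(2,4) baa: {A}
  cell(3,5) aab: {A,B}
  cell(4,6) aba: ∅
  cell(5,7) bab: ∅
  cell(6,8) aba: ∅
  cell(7,9) baa: {A}
  cell(0,3) abba: ∅
  cell(1,4) bbaa: {A}
  cell(2,5) baab: ∅
  cell(3,6) aaba: ∅
  cell(4,7) abab: ∅
  cell(5,8) baba: ∅
  cell(6,9) abaa: {B,S}
  cell(0,4) abbaa: {A,B,S}
  cell(1,5) bbaab: ∅
  cell(2,6) baaba: ∅
  cell(3,7) aabab: ∅
  cell(4,8) ababa: ∅
  cell(5,9) babaa: {A}
  cell(0,5) abbaab: {A,B}
  cell(1,6) bbaaba: ∅
  cell(2,7) baabab: ∅
  cell(3,8) aababa: ∅
  cell(4,9) ababaa: {B,S}
  cell(0,6) abbaaba: ∅
  cell(1,7) bbaabab: ∅
  cell(2,8) baababa: ∅
  cell(3,9) aababaa: {A}
  cell(0,7) abbaabab: ∅
  cell(1,8) bbaababa: ∅
  cell(2,9) baababaa: ∅
  cell(0,8) abbaababa: ∅
  cell(1,9) bbaababaa: ∅
  cell(0,9) abbaababaa: {A}

S ∉ T[0,9] ⇒ NO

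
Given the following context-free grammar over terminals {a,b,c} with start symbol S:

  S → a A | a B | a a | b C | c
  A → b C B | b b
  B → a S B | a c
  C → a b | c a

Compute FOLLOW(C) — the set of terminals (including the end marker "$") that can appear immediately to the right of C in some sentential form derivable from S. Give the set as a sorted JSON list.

Compute FIRST by fixpoint:
pass 1:
  A via A→b C B: +{b}
  B via B→a S B: +{a}
  C via C→a b: +{a}
  C via C→c a: +{c}
  S via S→a A: +{a}
  S via S→b C: +{b}
  S via S→c: +{c}
  FIRST(S)={a,b,c}  FIRST(A)={b}  FIRST(B)={a}  FIRST(C)={a,c}
pass 2: done
  FIRST(S)={a,b,c}  FIRST(A)={b}  FIRST(B)={a}  FIRST(C)={a,c}

FOLLOW sets:
initialize: $ ∈ FOLLOW(S)
pass 1:
  A→b C B: FOLLOW(C) ⊇ FIRST(B) = {a}; new: +{a}
  B→a S B: FOLLOW(S) ⊇ FIRST(B) = {a}; new: +{a}
  S→a A: FOLLOW(A) ⊇ FOLLOW(S) ⊇ {$,a}; new: +{$,a}
  S→a B: FOLLOW(B) ⊇ FOLLOW(S) ⊇ {$,a}; new: +{$,a}
  S→b C: FOLLOW(C) ⊇ FOLLOW(S) ⊇ {$,a}; new: +{$}
  FOLLOW(S)={$,a}  FOLLOW(A)={$,a}  FOLLOW(B)={$,a}  FOLLOW(C)={$,a}
pass 2: done
  FOLLOW(S)={$,a}  FOLLOW(A)={$,a}  FOLLOW(B)={$,a}  FOLLOW(C)={$,a}

FOLLOW(C) = ["$", "a"]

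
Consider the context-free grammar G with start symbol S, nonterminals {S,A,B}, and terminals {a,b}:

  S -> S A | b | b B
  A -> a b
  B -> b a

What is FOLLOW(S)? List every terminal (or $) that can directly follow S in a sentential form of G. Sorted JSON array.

FIRST sets, iterate to fixpoint:
pass 1:
  A via A→a b: +{a}
  B via B→b a: +{b}
  S via S→b: +{b}
  S: {b}  A: {a}  B: {b}
pass 2: (stable)
  S: {b}  A: {a}  B: {b}

FOLLOW sets:
initialize: $ ∈ FOLLOW(S)
pass 1:
  S→S A: FOLLOW(S) ⊇ FIRST(A) = {a}; new: +{a}
  S→S A: FOLLOW(A) ⊇ FOLLOW(S) ⊇ {$,a}; new: +{$,a}
  S→b B: FOLLOW(B) ⊇ FOLLOW(S) ⊇ {$,a}; new: +{$,a}
  FOLLOW[S]={$,a}  FOLLOW[A]={$,a}  FOLLOW[B]={$,a}
pass 2: (stable)
  FOLLOW[S]={$,a}  FOLLOW[A]={$,a}  FOLLOW[B]={$,a}

FOLLOW(S) = ["$", "a"]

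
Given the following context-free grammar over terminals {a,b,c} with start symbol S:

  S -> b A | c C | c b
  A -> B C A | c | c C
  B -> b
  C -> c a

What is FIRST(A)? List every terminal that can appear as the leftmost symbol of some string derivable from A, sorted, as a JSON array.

FIRST iteration:
round 1:
  A via A→c: +{c}
  B via B→b: +{b}
  C via C→c a: +{c}
  S via S→b A: +{b}
  S via S→c C: +{c}
  FIRST[S]={b,c}  FIRST[A]={c}  FIRST[B]={b}  FIRST[C]={c}
round 2:
  A via A→B C A: +{b}
  FIRST[S]={b,c}  FIRST[A]={b,c}  FIRST[B]={b}  FIRST[C]={c}
round 3: done
  FIRST[S]={b,c}  FIRST[A]={b,c}  FIRST[B]={b}  FIRST[C]={c}

FIRST(A) = ["b", "c"]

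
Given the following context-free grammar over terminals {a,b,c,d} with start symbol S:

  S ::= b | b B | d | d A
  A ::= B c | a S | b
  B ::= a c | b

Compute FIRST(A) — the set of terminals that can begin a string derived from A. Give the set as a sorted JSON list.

Compute FIRST by fixpoint:
iter 1:
  A via A→a S: +{a}
  A via A→b: +{b}
  B via B→a c: +{a}
  B via B→b: +{b}
  S via S→b: +{b}
  S via S→d: +{d}
  FIRST[S]={b,d}  FIRST[A]={a,b}  FIRST[B]={a,b}
iter 2: — fixpoint
  FIRST[S]={b,d}  FIRST[A]={a,b}  FIRST[B]={a,b}

FIRST(A) = ["a", "b"]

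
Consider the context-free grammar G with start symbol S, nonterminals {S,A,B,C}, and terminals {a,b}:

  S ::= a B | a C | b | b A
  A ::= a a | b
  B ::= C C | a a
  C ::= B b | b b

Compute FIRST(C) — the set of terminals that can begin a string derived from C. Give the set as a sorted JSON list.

FIRST iteration:
pass 1:
  A via A→a a: +{a}
  A via A→b: +{b}
  B via B→a a: +{a}
  C via C→B b: +{a}
  C via C→b b: +{b}
  S via S→a B: +{a}
  S via S→b: +{b}
  S: {a,b}  A: {a,b}  B: {a}  C: {a,b}
pass 2:
  B via B→C C: +{b}
  S: {a,b}  A: {a,b}  B: {a,b}  C: {a,b}
pass 3: (no change)
  S: {a,b}  A: {a,b}  B: {a,b}  C: {a,b}

FIRST(C) = ["a", "b"]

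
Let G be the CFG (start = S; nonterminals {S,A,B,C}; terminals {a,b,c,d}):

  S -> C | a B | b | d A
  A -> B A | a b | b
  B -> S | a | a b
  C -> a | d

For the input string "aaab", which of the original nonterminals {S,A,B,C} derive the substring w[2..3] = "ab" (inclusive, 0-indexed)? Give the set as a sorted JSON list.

Convert to CNF:
  S -> T0 B | T2 A | a | b | d
  A -> B A | T0 T1 | b
  B -> T0 B | T0 T1 | T2 A | a | b | d
  C -> a | d
  T0 -> a
  T1 -> b
  T2 -> d

CYK table (by increasing span) — only the sub-triangle for w[2..3]:
  T[2,2] 'a' = {B,C,S,T0}  orig:{B,C,S}
  T[3,3] 'b' = {A,B,S,T1}  orig:{A,B,S}
  T[2,3] 'ab' = {A,B,S}

Original NTs in T[2,3] deriving "ab": ["A", "B", "S"]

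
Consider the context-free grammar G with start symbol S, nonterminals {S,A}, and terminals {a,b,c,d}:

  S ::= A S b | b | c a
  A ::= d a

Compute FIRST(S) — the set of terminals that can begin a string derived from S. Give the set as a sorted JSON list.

FIRST iteration:
round 1:
  A via A→d a: +{d}
  S via S→A S b: +{d}
  S via S→b: +{b}
  S via S→c a: +{c}
  FIRST[S]={b,c,d}  FIRST[A]={d}
round 2: (stable)
  FIRST[S]={b,c,d}  FIRST[A]={d}

FIRST(S) = ["b", "c", "d"]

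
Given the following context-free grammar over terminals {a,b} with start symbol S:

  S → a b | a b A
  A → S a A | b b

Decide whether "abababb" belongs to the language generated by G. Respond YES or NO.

Convert to CNF:
  S -> T0 T1 | T0 X3
  A -> S X2 | T1 T1
  T0 -> a
  T1 -> b
  X2 -> T0 A
  X3 -> T1 A

Fill CYK table bottom-up:
  T[0,0] 'a' = {T0}  orig:{}
  T[1,1] 'b' = {T1}  orig:{}
  T[2,2] 'a' = {T0}  orig:{}
  T[3,3] 'b' = {T1}  orig:{}
  T[4,4] 'a' = {T0}  orig:{}
  T[5,5] 'b' = {T1}  orig:{}
  T[6,6] 'b' = {T1}  orig:{}
  T[0,1] 'ab' = {S}
  T[1,2] 'ba' = ∅
  T[2,3] 'ab' = {S}
  T[3,4] 'ba' = ∅
  T[4,5] 'ab' = {S}
  T[5,6] 'bb' = {A}
  T[0,2] 'aba' = ∅
  T[1,3] 'bab' = ∅
  T[2,4] 'aba' = ∅
  T[3,5] 'bab' = ∅
  T[4,6] 'abb' = {X2}  orig:{}
  T[0,3] 'abab' = ∅
  T[1,4] 'baba' = ∅
  T[2,5] 'abab' = ∅
  T[3,6] 'babb' = ∅
  T[0,4] 'ababa' = ∅
  T[1,5] 'babab' = ∅
  T[2,6] 'ababb' = {A}
  T[0,5] 'ababab' = ∅
  T[1,6] 'bababb' = {X3}  orig:{}
  T[0,6] 'abababb' = {S}

S ∈ T[0,6] ⇒ YES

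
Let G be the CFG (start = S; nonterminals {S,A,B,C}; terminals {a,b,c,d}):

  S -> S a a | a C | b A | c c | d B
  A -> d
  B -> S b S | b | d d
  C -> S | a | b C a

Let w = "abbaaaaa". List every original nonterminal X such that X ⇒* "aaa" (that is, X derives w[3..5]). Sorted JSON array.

Convert to CNF:
  S -> S X7 | T0 A | T1 B | T2 C | T3 T3
  A -> d
  B -> S X4 | T1 T1 | b
  C -> S X5 | T0 A | T0 X6 | T1 B | T2 C | T3 T3 | a
  T0 -> b
  T1 -> d
  T2 -> a
  T3 -> c
  X4 -> T0 S
  X5 -> T2 T2
  X6 -> C T2
  X7 -> T2 T2

CYK fill, restricted to cells inside w[3..5]:
  [3..3]={C,T2}  "a"  orig:{C}
  [4..4]={C,T2}  "a"  orig:{C}
  [5..5]={C,T2}  "a"  orig:{C}
  [3..4]={C,S,X5,X6,X7}  "aa"  orig:{C,S}
  [4..5]={C,S,X5,X6,X7}  "aa"  orig:{C,S}
  [3..5]={C,S,X6}  "aaa"  orig:{C,S}

Original NTs in T[3,5] deriving "aaa": ["C", "S"]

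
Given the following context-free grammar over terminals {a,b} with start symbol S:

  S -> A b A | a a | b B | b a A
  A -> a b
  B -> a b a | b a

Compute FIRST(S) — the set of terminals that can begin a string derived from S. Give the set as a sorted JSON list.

FIRST sets, iterate to fixpoint:
round 1:
  A via A→a b: +{a}
  B via B→a b a: +{a}
  B via B→b a: +{b}
  S via S→A b A: +{a}
  S via S→b B: +{b}
  FIRST(S)={a,b}  FIRST(A)={a}  FIRST(B)={a,b}
round 2: done
  FIRST(S)={a,b}  FIRST(A)={a}  FIRST(B)={a,b}

FIRST(S) = ["a", "b"]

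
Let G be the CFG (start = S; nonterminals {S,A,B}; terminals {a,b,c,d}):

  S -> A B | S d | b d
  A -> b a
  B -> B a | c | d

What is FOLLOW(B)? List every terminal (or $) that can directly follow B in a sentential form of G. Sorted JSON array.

FIRST sets, iterate to fixpoint:
iter 1:
  A via A→b a: +{b}
  B via B→c: +{c}
  B via B→d: +{d}
  S via S→A B: +{b}
  FIRST[S]={b}  FIRST[A]={b}  FIRST[B]={c,d}
iter 2: (stable)
  FIRST[S]={b}  FIRST[A]={b}  FIRST[B]={c,d}

Compute FOLLOW by fixpoint:
FOLLOW(S) := {$}
pass 1:
  B→B a: FOLLOW(B) ⊇ FIRST(a) = {a}; new: +{a}
  S→A B: FOLLOW(A) ⊇ FIRST(B) = {c,d}; new: +{c,d}
  S→A B: FOLLOW(B) ⊇ FOLLOW(S) ⊇ {$}; new: +{$}
  S→S d: FOLLOW(S) ⊇ FIRST(d) = {d}; new: +{d}
  FOLLOW(S)={$,d}  FOLLOW(A)={c,d}  FOLLOW(B)={$,a}
pass 2:
  S→A B: FOLLOW(B) ⊇ FOLLOW(S) ⊇ {$,d}; new: +{d}
  FOLLOW(S)={$,d}  FOLLOW(A)={c,d}  FOLLOW(B)={$,a,d}
pass 3: (no change)
  FOLLOW(S)={$,d}  FOLLOW(A)={c,d}  FOLLOW(B)={$,a,d}

FOLLOW(B) = ["$", "a", "d"]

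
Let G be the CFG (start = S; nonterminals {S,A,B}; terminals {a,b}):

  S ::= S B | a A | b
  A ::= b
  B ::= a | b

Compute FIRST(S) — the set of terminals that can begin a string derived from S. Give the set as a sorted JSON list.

FIRST sets, iterate to fixpoint:
iter 1:
  A via A→b: +{b}
  B via B→a: +{a}
  B via B→b: +{b}
  S via S→a A: +{a}
  S via S→b: +{b}
  FIRST(S)={a,b}  FIRST(A)={b}  FIRST(B)={a,b}
iter 2: — fixpoint
  FIRST(S)={a,b}  FIRST(A)={b}  FIRST(B)={a,b}

FIRST(S) = ["a", "b"]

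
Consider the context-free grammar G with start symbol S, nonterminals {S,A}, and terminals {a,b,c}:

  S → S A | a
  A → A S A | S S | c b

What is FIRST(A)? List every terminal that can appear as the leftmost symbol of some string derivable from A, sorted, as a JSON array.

FIRST sets, iterate to fixpoint:
pass 1:
  A via A→c b: +{c}
  S via S→a: +{a}
  S: {a}  A: {c}
pass 2:
  A via A→S S: +{a}
  S: {a}  A: {a,c}
pass 3: done
  S: {a}  A: {a,c}

FIRST(A) = ["a", "c"]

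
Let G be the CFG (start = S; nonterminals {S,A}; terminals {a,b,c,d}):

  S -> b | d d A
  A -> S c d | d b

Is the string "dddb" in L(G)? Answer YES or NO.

CNF form of G:
  S -> T1 X4 | b
  A -> S X3 | T1 T2
  T0 -> c
  T1 -> d
  T2 -> b
  X3 -> T0 T1
  X4 -> T1 A

Fill CYK table bottom-up:
  [0..0]={T1}  "d"  orig:{}
  [1..1]={T1}  "d"  orig:{}
  [2..2]={T1}  "d"  orig:{}
  [3..3]={S,T2}  "b"  orig:{S}
  [0..1]=∅  "dd"
  [1..2]=∅  "dd"
  [2..3]={A}  "db"
  [0..2]=∅  "ddd"
  [1..3]={X4}  "ddb"  orig:{}
  [0..3]={S}  "dddb"

S ∈ T[0,3] ⇒ YES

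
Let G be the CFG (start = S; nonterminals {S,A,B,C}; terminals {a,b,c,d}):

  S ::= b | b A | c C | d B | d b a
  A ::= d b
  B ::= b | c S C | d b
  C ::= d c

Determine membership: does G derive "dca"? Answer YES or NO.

CNF form of G:
  S -> T0 B | T0 X5 | T1 A | T2 C | b
  A -> T0 T1
  B -> T0 T1 | T2 X4 | b
  C -> T0 T2
  T0 -> d
  T1 -> b
  T2 -> c
  T3 -> a
  X4 -> S C
  X5 -> T1 T3

Fill CYK table bottom-up:
  [0..0]={T0}  "d"  orig:{}
  [1..1]={T2}  "c"  orig:{}
  [2..2]={T3}  "a"  orig:{}
  [0..1]={C}  "dc"
  [1..2]=∅  "ca"
  [0..2]=∅  "dca"

S ∉ T[0,2] ⇒ NO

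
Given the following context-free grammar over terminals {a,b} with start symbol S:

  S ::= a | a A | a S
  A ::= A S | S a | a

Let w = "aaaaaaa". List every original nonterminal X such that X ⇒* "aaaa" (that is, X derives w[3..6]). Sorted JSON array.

CNF form of G:
  S -> T0 A | T0 S | a
  A -> A S | S T0 | a
  T0 -> a

CYK fill, restricted to cells inside w[3..6]:
  [3..3]={A,S,T0}  "a"  orig:{A,S}
  [4..4]={A,S,T0}  "a"  orig:{A,S}
  [5..5]={A,S,T0}  "a"  orig:{A,S}
  [6..6]={A,S,T0}  "a"  orig:{A,S}
  [3..4]={A,S}  "aa"
  [4..5]={A,S}  "aa"
  [5..6]={A,S}  "aa"
  [3..5]={A,S}  "aaa"
  [4..6]={A,S}  "aaa"
  [3..6]={A,S}  "aaaa"

Original NTs in T[3,6] deriving "aaaa": ["A", "S"]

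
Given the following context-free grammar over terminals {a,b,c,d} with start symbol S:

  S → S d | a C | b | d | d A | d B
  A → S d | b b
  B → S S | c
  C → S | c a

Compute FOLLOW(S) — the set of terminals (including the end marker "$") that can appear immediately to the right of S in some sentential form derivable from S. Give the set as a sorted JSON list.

FIRST iteration:
[1]
  A via A→b b: +{b}
  B via B→c: +{c}
  C via C→c a: +{c}
  S via S→a C: +{a}
  S via S→b: +{b}
  S via S→d: +{d}
  S: {a,b,d}  A: {b}  B: {c}  C: {c}
[2]
  A via A→S d: +{a,d}
  B via B→S S: +{a,b,d}
  C via C→S: +{a,b,d}
  S: {a,b,d}  A: {a,b,d}  B: {a,b,c,d}  C: {a,b,c,d}
[3] done
  S: {a,b,d}  A: {a,b,d}  B: {a,b,c,d}  C: {a,b,c,d}

FOLLOW sets:
seed FOLLOW(S) with $
iter 1:
  A→S d: FOLLOW(S) ⊇ FIRST(d) = {d}; new: +{d}
  B→S S: FOLLOW(S) ⊇ FIRST(S) = {a,b,d}; new: +{a,b}
  S→a C: FOLLOW(C) ⊇ FOLLOW(S) ⊇ {$,a,b,d}; new: +{$,a,b,d}
  S→d A: FOLLOW(A) ⊇ FOLLOW(S) ⊇ {$,a,b,d}; new: +{$,a,b,d}
  S→d B: FOLLOW(B) ⊇ FOLLOW(S) ⊇ {$,a,b,d}; new: +{$,a,b,d}
  S: {$,a,b,d}  A: {$,a,b,d}  B: {$,a,b,d}  C: {$,a,b,d}
iter 2: (stable)
  S: {$,a,b,d}  A: {$,a,b,d}  B: {$,a,b,d}  C: {$,a,b,d}

FOLLOW(S) = ["$", "a", "b", "d"]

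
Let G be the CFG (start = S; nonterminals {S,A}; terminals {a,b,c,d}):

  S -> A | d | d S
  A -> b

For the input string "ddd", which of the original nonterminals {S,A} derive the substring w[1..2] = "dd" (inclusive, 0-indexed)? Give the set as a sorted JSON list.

Convert to CNF:
  S -> T0 S | b | d
  A -> b
  T0 -> d

CYK fill, restricted to cells inside w[1..2]:
  cell(1,1) d: {S,T0}  orig:{S}
  cell(2,2) d: {S,T0}  orig:{S}
  cell(1,2) dd: {S}

Original NTs in T[1,2] deriving "dd": ["S"]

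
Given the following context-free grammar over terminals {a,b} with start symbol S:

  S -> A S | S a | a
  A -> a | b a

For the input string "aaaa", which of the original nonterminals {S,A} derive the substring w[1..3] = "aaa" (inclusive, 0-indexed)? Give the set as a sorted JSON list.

Convert to CNF:
  S -> A S | S T1 | a
  A -> T0 T1 | a
  T0 -> b
  T1 -> a

CYK fill — only the sub-triangle for w[1..3]:
  [1..1]={A,S,T1}  "a"  orig:{A,S}
  [2..2]={A,S,T1}  "a"  orig:{A,S}
  [3..3]={A,S,T1}  "a"  orig:{A,S}
  [1..2]={S}  "aa"
  [2..3]={S}  "aa"
  [1..3]={S}  "aaa"

Original NTs in T[1,3] deriving "aaa": ["S"]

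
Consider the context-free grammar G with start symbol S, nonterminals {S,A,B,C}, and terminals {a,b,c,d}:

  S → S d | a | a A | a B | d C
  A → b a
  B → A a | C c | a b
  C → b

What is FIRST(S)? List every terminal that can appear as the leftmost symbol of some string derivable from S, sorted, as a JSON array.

Compute FIRST by fixpoint:
[1]
  A via A→b a: +{b}
  B via B→A a: +{b}
  B via B→a b: +{a}
  C via C→b: +{b}
  S via S→a: +{a}
  S via S→d C: +{d}
  FIRST(S)={a,d}  FIRST(A)={b}  FIRST(B)={a,b}  FIRST(C)={b}
[2] — fixpoint
  FIRST(S)={a,d}  FIRST(A)={b}  FIRST(B)={a,b}  FIRST(C)={b}

FIRST(S) = ["a", "d"]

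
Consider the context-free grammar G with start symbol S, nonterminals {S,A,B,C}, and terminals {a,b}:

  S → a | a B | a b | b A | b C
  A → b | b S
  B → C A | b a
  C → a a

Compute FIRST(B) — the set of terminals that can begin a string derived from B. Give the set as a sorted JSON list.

FIRST sets, iterate to fixpoint:
[1]
  A via A→b: +{b}
  B via B→b a: +{b}
  C via C→a a: +{a}
  S via S→a: +{a}
  S via S→b A: +{b}
  FIRST[S]={a,b}  FIRST[A]={b}  FIRST[B]={b}  FIRST[C]={a}
[2]
  B via B→C A: +{a}
  FIRST[S]={a,b}  FIRST[A]={b}  FIRST[B]={a,b}  FIRST[C]={a}
[3] — fixpoint
  FIRST[S]={a,b}  FIRST[A]={b}  FIRST[B]={a,b}  FIRST[C]={a}

FIRST(B) = ["a", "b"]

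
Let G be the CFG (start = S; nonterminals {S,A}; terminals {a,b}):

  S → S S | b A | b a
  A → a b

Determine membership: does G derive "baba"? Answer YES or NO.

Convert to CNF:
  S -> S S | T1 A | T1 T0
  A -> T0 T1
  T0 -> a
  T1 -> b

CYK table (by increasing span):
  cell(0,0) b: {T1}  orig:{}
  cell(1,1) a: {T0}  orig:{}
  cell(2,2) b: {T1}  orig:{}
  cell(3,3) a: {T0}  orig:{}
  cell(0,1) ba: {S}
  cell(1,2) ab: {A}
  cell(2,3) ba: {S}
  cell(0,2) bab: {S}
  cell(1,3) aba: ∅
  cell(0,3) baba: {S}

S ∈ T[0,3] ⇒ YES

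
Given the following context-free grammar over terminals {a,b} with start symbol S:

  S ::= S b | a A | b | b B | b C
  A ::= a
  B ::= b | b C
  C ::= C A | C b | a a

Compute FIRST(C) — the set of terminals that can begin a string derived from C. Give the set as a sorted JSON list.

Compute FIRST by fixpoint:
[1]
  A via A→a: +{a}
  B via B→b: +{b}
  C via C→a a: +{a}
  S via S→a A: +{a}
  S via S→b: +{b}
  S: {a,b}  A: {a}  B: {b}  C: {a}
[2] — fixpoint
  S: {a,b}  A: {a}  B: {b}  C: {a}

FIRST(C) = ["a"]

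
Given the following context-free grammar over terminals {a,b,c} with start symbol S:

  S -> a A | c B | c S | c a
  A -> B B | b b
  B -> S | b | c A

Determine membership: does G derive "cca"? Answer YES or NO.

Convert to CNF:
  S -> T1 A | T2 B | T2 S | T2 T1
  A -> B B | T0 T0
  B -> T1 A | T2 A | T2 B | T2 S | T2 T1 | b
  T0 -> b
  T1 -> a
  T2 -> c

Fill CYK table bottom-up:
  cell(0,0) c: {T2}  orig:{}
  cell(1,1) c: {T2}  orig:{}
  cell(2,2) a: {T1}  orig:{}
  cell(0,1) cc: ∅
  cell(1,2) ca: {B,S}
  cell(0,2) cca: {B,S}

S ∈ T[0,2] ⇒ YES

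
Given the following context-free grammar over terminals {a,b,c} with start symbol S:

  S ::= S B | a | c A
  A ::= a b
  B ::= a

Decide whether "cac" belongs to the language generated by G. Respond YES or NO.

Convert to CNF:
  S -> S B | T2 A | a
  A -> T0 T1
  B -> a
  T0 -> a
  T1 -> b
  T2 -> c

Fill CYK table bottom-up:
  [0..0]={T2}  "c"  orig:{}
  [1..1]={B,S,T0}  "a"  orig:{B,S}
  [2..2]={T2}  "c"  orig:{}
  [0..1]=∅  "ca"
  [1..2]=∅  "ac"
  [0..2]=∅  "cac"

S ∉ T[0,2] ⇒ NO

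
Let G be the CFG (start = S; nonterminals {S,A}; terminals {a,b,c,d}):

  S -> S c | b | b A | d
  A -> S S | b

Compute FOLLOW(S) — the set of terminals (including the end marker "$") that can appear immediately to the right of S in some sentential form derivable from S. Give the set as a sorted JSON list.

Compute FIRST by fixpoint:
[1]
  A via A→b: +{b}
  S via S→b: +{b}
  S via S→d: +{d}
  FIRST[S]={b,d}  FIRST[A]={b}
[2]
  A via A→S S: +{d}
  FIRST[S]={b,d}  FIRST[A]={b,d}
[3] — fixpoint
  FIRST[S]={b,d}  FIRST[A]={b,d}

FOLLOW sets:
initialize: $ ∈ FOLLOW(S)
round 1:
  A→S S: FOLLOW(S) ⊇ FIRST(S) = {b,d}; new: +{b,d}
  S→S c: FOLLOW(S) ⊇ FIRST(c) = {c}; new: +{c}
  S→b A: FOLLOW(A) ⊇ FOLLOW(S) ⊇ {$,b,c,d}; new: +{$,b,c,d}
  FOLLOW(S)={$,b,c,d}  FOLLOW(A)={$,b,c,d}
round 2: (no change)
  FOLLOW(S)={$,b,c,d}  FOLLOW(A)={$,b,c,d}

FOLLOW(S) = ["$", "b", "c", "d"]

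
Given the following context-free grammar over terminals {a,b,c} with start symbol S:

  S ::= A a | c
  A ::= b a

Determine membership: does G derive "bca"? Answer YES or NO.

CNF form of G:
  S -> A T1 | c
  A -> T0 T1
  T0 -> b
  T1 -> a

CYK fill:
  cell(0,0) b: {T0}  orig:{}
  cell(1,1) c: {S}
  cell(2,2) a: {T1}  orig:{}
  cell(0,1) bc: ∅
  cell(1,2) ca: ∅
  cell(0,2) bca: ∅

S ∉ T[0,2] ⇒ NO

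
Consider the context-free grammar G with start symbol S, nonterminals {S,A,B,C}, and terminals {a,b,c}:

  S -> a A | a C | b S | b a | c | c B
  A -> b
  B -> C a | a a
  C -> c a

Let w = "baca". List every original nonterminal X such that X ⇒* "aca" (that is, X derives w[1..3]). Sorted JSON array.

Convert to CNF:
  S -> T0 A | T0 C | T1 B | T2 S | T2 T0 | c
  A -> b
  B -> C T0 | T0 T0
  C -> T1 T0
  T0 -> a
  T1 -> c
  T2 -> b

Fill CYK table bottom-up (cells [i..j] with 1 ≤ i ≤ j ≤ 3 only):
  T[1,1] 'a' = {T0}  orig:{}
  T[2,2] 'c' = {S,T1}  orig:{S}
  T[3,3] 'a' = {T0}  orig:{}
  T[1,2] 'ac' = ∅
  T[2,3] 'ca' = {C}
  T[1,3] 'aca' = {S}

Original NTs in T[1,3] deriving "aca": ["S"]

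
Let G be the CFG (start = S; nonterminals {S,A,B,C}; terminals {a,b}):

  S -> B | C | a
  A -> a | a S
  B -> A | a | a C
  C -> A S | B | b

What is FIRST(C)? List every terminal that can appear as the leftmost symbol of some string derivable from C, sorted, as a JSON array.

FIRST sets, iterate to fixpoint:
[1]
  A via A→a: +{a}
  B via B→A: +{a}
  C via C→A S: +{a}
  C via C→b: +{b}
  S via S→B: +{a}
  S via S→C: +{b}
  FIRST(S)={a,b}  FIRST(A)={a}  FIRST(B)={a}  FIRST(C)={a,b}
[2] (stable)
  FIRST(S)={a,b}  FIRST(A)={a}  FIRST(B)={a}  FIRST(C)={a,b}

FIRST(C) = ["a", "b"]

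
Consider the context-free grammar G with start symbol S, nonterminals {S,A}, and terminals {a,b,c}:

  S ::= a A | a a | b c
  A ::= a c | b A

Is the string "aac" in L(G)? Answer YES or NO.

CNF form of G:
  S -> T0 A | T0 T0 | T2 T1
  A -> T0 T1 | T2 A
  T0 -> a
  T1 -> c
  T2 -> b

CYK fill:
  cell(0,0) a: {T0}  orig:{}
  cell(1,1) a: {T0}  orig:{}
  cell(2,2) c: {T1}  orig:{}
  cell(0,1) aa: {S}
  cell(1,2) ac: {A}
  cell(0,2) aac: {S}

S ∈ T[0,2] ⇒ YES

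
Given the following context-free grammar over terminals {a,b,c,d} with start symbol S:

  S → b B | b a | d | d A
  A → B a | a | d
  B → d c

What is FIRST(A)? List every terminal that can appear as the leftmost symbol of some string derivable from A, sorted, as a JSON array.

Compute FIRST by fixpoint:
[1]
  A via A→a: +{a}
  A via A→d: +{d}
  B via B→d c: +{d}
  S via S→b B: +{b}
  S via S→d: +{d}
  S: {b,d}  A: {a,d}  B: {d}
[2] — fixpoint
  S: {b,d}  A: {a,d}  B: {d}

FIRST(A) = ["a", "d"]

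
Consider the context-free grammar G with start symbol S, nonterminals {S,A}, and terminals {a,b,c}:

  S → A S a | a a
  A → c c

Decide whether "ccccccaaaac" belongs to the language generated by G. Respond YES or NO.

CNF form of G:
  S -> A X2 | T1 T1
  A -> T0 T0
  T0 -> c
  T1 -> a
  X2 -> S T1

CYK fill:
  [0..0]={T0}  "c"  orig:{}
  [1..1]={T0}  "c"  orig:{}
  [2..2]={T0}  "c"  orig:{}
  [3..3]={T0}  "c"  orig:{}
  [4..4]={T0}  "c"  orig:{}
  [5..5]={T0}  "c"  orig:{}
  [6..6]={T1}  "a"  orig:{}
  [7..7]={T1}  "a"  orig:{}
  [8..8]={T1}  "a"  orig:{}
  [9..9]={T1}  "a"  orig:{}
  [10..10]={T0}  "c"  orig:{}
  [0..1]={A}  "cc"
  [1..2]={A}  "cc"
  [2..3]={A}  "cc"
  [3..4]={A}  "cc"
  [4..5]={A}  "cc"
  [5..6]=∅  "ca"
  [6..7]={S}  "aa"
  [7..8]={S}  "aa"
  [8..9]={S}  "aa"
  [9..10]=∅  "ac"
  [0..2]=∅  "ccc"
  [1..3]=∅  "ccc"
  [2..4]=∅  "ccc"
  [3..5]=∅  "ccc"
  [4..6]=∅  "cca"
  [5..7]=∅  "caa"
  [6..8]={X2}  "aaa"  orig:{}
  [7..9]={X2}  "aaa"  orig:{}
  [8..10]=∅  "aac"
  [0..3]=∅  "cccc"
  [1..4]=∅  "cccc"
  [2..5]=∅  "cccc"
  [3..6]=∅  "ccca"
  [4..7]=∅  "ccaa"
  [5..8]=∅  "caaa"
  [6..9]=∅  "aaaa"
  [7..10]=∅  "aaac"
  [0..4]=∅  "ccccc"
  [1..5]=∅  "ccccc"
  [2..6]=∅  "cccca"
  [3..7]=∅  "cccaa"
  [4..8]={S}  "ccaaa"
  [5..9]=∅  "caaaa"
  [6..10]=∅  "aaaac"
  [0..5]=∅  "cccccc"
  [1..6]=∅  "ccccca"
  [2..7]=∅  "ccccaa"
  [3..8]=∅  "cccaaa"
  [4..9]={X2}  "ccaaaa"  orig:{}
  [5..10]=∅  "caaaac"
  [0..6]=∅  "cccccca"
  [1..7]=∅  "cccccaa"
  [2..8]=∅  "ccccaaa"
  [3..9]=∅  "cccaaaa"
  [4..10]=∅  "ccaaaac"
  [0..7]=∅  "ccccccaa"
  [1..8]=∅  "cccccaaa"
  [2..9]={S}  "ccccaaaa"
  [3..10]=∅  "cccaaaac"
  [0..8]=∅  "ccccccaaa"
  [1..9]=∅  "cccccaaaa"
  [2..10]=∅  "ccccaaaac"
  [0..9]=∅  "ccccccaaaa"
  [1..10]=∅  "cccccaaaac"
  [0..10]=∅  "ccccccaaaac"

S ∉ T[0,10] ⇒ NO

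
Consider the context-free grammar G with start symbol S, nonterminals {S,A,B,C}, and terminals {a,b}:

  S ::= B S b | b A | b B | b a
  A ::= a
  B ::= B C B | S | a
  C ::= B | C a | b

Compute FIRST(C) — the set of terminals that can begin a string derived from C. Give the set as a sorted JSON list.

FIRST iteration:
round 1:
  A via A→a: +{a}
  B via B→a: +{a}
  C via C→B: +{a}
  C via C→b: +{b}
  S via S→B S b: +{a}
  S via S→b A: +{b}
  FIRST(S)={a,b}  FIRST(A)={a}  FIRST(B)={a}  FIRST(C)={a,b}
round 2:
  B via B→S: +{b}
  FIRST(S)={a,b}  FIRST(A)={a}  FIRST(B)={a,b}  FIRST(C)={a,b}
round 3: (no change)
  FIRST(S)={a,b}  FIRST(A)={a}  FIRST(B)={a,b}  FIRST(C)={a,b}

FIRST(C) = ["a", "b"]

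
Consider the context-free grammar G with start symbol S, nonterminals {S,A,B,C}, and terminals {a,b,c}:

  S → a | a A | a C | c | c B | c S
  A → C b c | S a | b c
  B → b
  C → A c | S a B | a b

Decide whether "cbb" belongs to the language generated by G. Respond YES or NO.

Convert to CNF:
  S -> T1 B | T1 S | T2 A | T2 C | a | c
  A -> C X3 | S T2 | T0 T1
  B -> b
  C -> A T1 | S X4 | T2 T0
  T0 -> b
  T1 -> c
  T2 -> a
  X3 -> T0 T1
  X4 -> T2 B

CYK table (by increasing span):
  T[0,0] 'c' = {S,T1}  orig:{S}
  T[1,1] 'b' = {B,T0}  orig:{B}
  T[2,2] 'b' = {B,T0}  orig:{B}
  T[0,1] 'cb' = {S}
  T[1,2] 'bb' = ∅
  T[0,2] 'cbb' = ∅

S ∉ T[0,2] ⇒ NO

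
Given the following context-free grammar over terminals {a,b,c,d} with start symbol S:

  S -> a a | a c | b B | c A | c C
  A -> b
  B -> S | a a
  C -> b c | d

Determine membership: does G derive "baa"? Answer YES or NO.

Convert to CNF:
  S -> T0 T0 | T0 T1 | T1 A | T1 C | T2 B
  A -> b
  B -> T0 T0 | T0 T1 | T1 A | T1 C | T2 B
  C -> T2 T1 | d
  T0 -> a
  T1 -> c
  T2 -> b

CYK fill:
  T[0,0] 'b' = {A,T2}  orig:{A}
  T[1,1] 'a' = {T0}  orig:{}
  T[2,2] 'a' = {T0}  orig:{}
  T[0,1] 'ba' = ∅
  T[1,2] 'aa' = {B,S}
  T[0,2] 'baa' = {B,S}

S ∈ T[0,2] ⇒ YES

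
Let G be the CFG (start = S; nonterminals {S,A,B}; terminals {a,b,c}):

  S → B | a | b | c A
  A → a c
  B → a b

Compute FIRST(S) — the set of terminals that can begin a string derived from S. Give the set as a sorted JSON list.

FIRST sets, iterate to fixpoint:
[1]
  A via A→a c: +{a}
  B via B→a b: +{a}
  S via S→B: +{a}
  S via S→b: +{b}
  S via S→c A: +{c}
  S: {a,b,c}  A: {a}  B: {a}
[2] — fixpoint
  S: {a,b,c}  A: {a}  B: {a}

FIRST(S) = ["a", "b", "c"]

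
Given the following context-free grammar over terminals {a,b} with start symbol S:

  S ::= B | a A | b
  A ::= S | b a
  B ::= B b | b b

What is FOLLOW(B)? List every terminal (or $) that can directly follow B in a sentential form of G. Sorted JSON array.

FIRST iteration:
[1]
  A via A→b a: +{b}
  B via B→b b: +{b}
  S via S→B: +{b}
  S via S→a A: +{a}
  S: {a,b}  A: {b}  B: {b}
[2]
  A via A→S: +{a}
  S: {a,b}  A: {a,b}  B: {b}
[3] — fixpoint
  S: {a,b}  A: {a,b}  B: {b}

FOLLOW iteration:
initialize: $ ∈ FOLLOW(S)
round 1:
  B→B b: FOLLOW(B) ⊇ FIRST(b) = {b}; new: +{b}
  S→B: FOLLOW(B) ⊇ FOLLOW(S) ⊇ {$}; new: +{$}
  S→a A: FOLLOW(A) ⊇ FOLLOW(S) ⊇ {$}; new: +{$}
  FOLLOW(S)={$}  FOLLOW(A)={$}  FOLLOW(B)={$,b}
round 2: — fixpoint
  FOLLOW(S)={$}  FOLLOW(A)={$}  FOLLOW(B)={$,b}

FOLLOW(B) = ["$", "b"]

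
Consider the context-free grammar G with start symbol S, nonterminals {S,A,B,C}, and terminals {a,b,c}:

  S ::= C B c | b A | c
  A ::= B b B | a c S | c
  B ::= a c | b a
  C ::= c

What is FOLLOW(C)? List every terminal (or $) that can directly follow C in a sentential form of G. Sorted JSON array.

FIRST sets, iterate to fixpoint:
round 1:
  A via A→a c S: +{a}
  A via A→c: +{c}
  B via B→a c: +{a}
  B via B→b a: +{b}
  C via C→c: +{c}
  S via S→C B c: +{c}
  S via S→b A: +{b}
  S: {b,c}  A: {a,c}  B: {a,b}  C: {c}
round 2:
  A via A→B b B: +{b}
  S: {b,c}  A: {a,b,c}  B: {a,b}  C: {c}
round 3: — fixpoint
  S: {b,c}  A: {a,b,c}  B: {a,b}  C: {c}

FOLLOW sets:
seed FOLLOW(S) with $
[1]
  A→B b B: FOLLOW(B) ⊇ FIRST(b) = {b}; new: +{b}
  S→C B c: FOLLOW(C) ⊇ FIRST(B) = {a,b}; new: +{a,b}
  S→C B c: FOLLOW(B) ⊇ FIRST(c) = {c}; new: +{c}
  S→b A: FOLLOW(A) ⊇ FOLLOW(S) ⊇ {$}; new: +{$}
  FOLLOW(S)={$}  FOLLOW(A)={$}  FOLLOW(B)={b,c}  FOLLOW(C)={a,b}
[2]
  A→B b B: FOLLOW(B) ⊇ FOLLOW(A) ⊇ {$}; new: +{$}
  FOLLOW(S)={$}  FOLLOW(A)={$}  FOLLOW(B)={$,b,c}  FOLLOW(C)={a,b}
[3] done
  FOLLOW(S)={$}  FOLLOW(A)={$}  FOLLOW(B)={$,b,c}  FOLLOW(C)={a,b}

FOLLOW(C) = ["a", "b"]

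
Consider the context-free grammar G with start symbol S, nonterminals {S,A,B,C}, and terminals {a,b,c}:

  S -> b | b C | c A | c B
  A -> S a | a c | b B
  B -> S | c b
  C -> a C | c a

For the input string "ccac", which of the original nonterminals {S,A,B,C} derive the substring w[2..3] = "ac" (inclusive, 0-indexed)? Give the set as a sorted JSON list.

CNF form of G:
  S -> T1 A | T1 B | T2 C | b
  A -> S T0 | T0 T1 | T2 B
  B -> T1 A | T1 B | T1 T2 | T2 C | b
  C -> T0 C | T1 T0
  T0 -> a
  T1 -> c
  T2 -> b

CYK table (by increasing span), restricted to cells inside w[2..3]:
  cell(2,2) a: {T0}  orig:{}
  cell(3,3) c: {T1}  orig:{}
  cell(2,3) ac: {A}

Original NTs in T[2,3] deriving "ac": ["A"]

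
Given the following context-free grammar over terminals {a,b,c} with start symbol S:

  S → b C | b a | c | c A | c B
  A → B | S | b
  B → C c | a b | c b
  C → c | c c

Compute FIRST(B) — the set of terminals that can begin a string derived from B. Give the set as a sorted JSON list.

Compute FIRST by fixpoint:
pass 1:
  A via A→b: +{b}
  B via B→a b: +{a}
  B via B→c b: +{c}
  C via C→c: +{c}
  S via S→b C: +{b}
  S via S→c: +{c}
  S: {b,c}  A: {b}  B: {a,c}  C: {c}
pass 2:
  A via A→B: +{a,c}
  S: {b,c}  A: {a,b,c}  B: {a,c}  C: {c}
pass 3: — fixpoint
  S: {b,c}  A: {a,b,c}  B: {a,c}  C: {c}

FIRST(B) = ["a", "c"]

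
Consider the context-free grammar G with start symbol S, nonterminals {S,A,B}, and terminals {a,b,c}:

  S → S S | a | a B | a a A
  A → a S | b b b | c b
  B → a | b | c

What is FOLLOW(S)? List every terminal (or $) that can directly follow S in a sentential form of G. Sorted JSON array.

FIRST iteration:
round 1:
  A via A→a S: +{a}
  A via A→b b b: +{b}
  A via A→c b: +{c}
  B via B→a: +{a}
  B via B→b: +{b}
  B via B→c: +{c}
  S via S→a: +{a}
  FIRST(S)={a}  FIRST(A)={a,b,c}  FIRST(B)={a,b,c}
round 2: done
  FIRST(S)={a}  FIRST(A)={a,b,c}  FIRST(B)={a,b,c}

Compute FOLLOW by fixpoint:
FOLLOW(S) := {$}
[1]
  S→S S: FOLLOW(S) ⊇ FIRST(S) = {a}; new: +{a}
  S→a B: FOLLOW(B) ⊇ FOLLOW(S) ⊇ {$,a}; new: +{$,a}
  S→a a A: FOLLOW(A) ⊇ FOLLOW(S) ⊇ {$,a}; new: +{$,a}
  FOLLOW(S)={$,a}  FOLLOW(A)={$,a}  FOLLOW(B)={$,a}
[2] — fixpoint
  FOLLOW(S)={$,a}  FOLLOW(A)={$,a}  FOLLOW(B)={$,a}

FOLLOW(S) = ["$", "a"]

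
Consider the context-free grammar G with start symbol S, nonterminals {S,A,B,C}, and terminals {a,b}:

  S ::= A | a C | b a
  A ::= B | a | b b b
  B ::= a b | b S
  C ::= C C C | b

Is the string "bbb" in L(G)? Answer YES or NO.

Convert to CNF:
  S -> T0 C | T0 T1 | T1 S | T1 T0 | T1 X4 | a
  A -> T0 T1 | T1 S | T1 X2 | a
  B -> T0 T1 | T1 S
  C -> C X3 | b
  T0 -> a
  T1 -> b
  X2 -> T1 T1
  X3 -> C C
  X4 -> T1 T1

CYK fill:
  T[0,0] 'b' = {C,T1}  orig:{C}
  T[1,1] 'b' = {C,T1}  orig:{C}
  T[2,2] 'b' = {C,T1}  orig:{C}
  T[0,1] 'bb' = {X2,X3,X4}  orig:{}
  T[1,2] 'bb' = {X2,X3,X4}  orig:{}
  T[0,2] 'bbb' = {A,C,S}

S ∈ T[0,2] ⇒ YES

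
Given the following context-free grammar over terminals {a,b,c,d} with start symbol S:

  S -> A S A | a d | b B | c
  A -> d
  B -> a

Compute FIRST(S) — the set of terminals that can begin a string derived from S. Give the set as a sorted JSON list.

Compute FIRST by fixpoint:
pass 1:
  A via A→d: +{d}
  B via B→a: +{a}
  S via S→A S A: +{d}
  S via S→a d: +{a}
  S via S→b B: +{b}
  S via S→c: +{c}
  FIRST(S)={a,b,c,d}  FIRST(A)={d}  FIRST(B)={a}
pass 2: (stable)
  FIRST(S)={a,b,c,d}  FIRST(A)={d}  FIRST(B)={a}

FIRST(S) = ["a", "b", "c", "d"]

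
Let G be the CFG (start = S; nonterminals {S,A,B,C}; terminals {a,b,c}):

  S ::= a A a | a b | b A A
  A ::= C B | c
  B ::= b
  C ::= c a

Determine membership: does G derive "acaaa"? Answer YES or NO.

CNF form of G:
  S -> T1 T2 | T1 X3 | T2 X4
  A -> C B | c
  B -> b
  C -> T0 T1
  T0 -> c
  T1 -> a
  T2 -> b
  X3 -> A T1
  X4 -> A A

CYK fill:
  T[0,0] 'a' = {T1}  orig:{}
  T[1,1] 'c' = {A,T0}  orig:{A}
  T[2,2] 'a' = {T1}  orig:{}
  T[3,3] 'a' = {T1}  orig:{}
  T[4,4] 'a' = {T1}  orig:{}
  T[0,1] 'ac' = ∅
  T[1,2] 'ca' = {C,X3}  orig:{C}
  T[2,3] 'aa' = ∅
  T[3,4] 'aa' = ∅
  T[0,2] 'aca' = {S}
  T[1,3] 'caa' = ∅
  T[2,4] 'aaa' = ∅
  T[0,3] 'acaa' = ∅
  T[1,4] 'caaa' = ∅
  T[0,4] 'acaaa' = ∅

S ∉ T[0,4] ⇒ NO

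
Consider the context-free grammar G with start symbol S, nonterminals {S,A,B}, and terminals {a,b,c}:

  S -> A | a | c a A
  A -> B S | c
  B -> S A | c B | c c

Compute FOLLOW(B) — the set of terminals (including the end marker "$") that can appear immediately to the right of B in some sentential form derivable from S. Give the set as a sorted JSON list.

FIRST sets, iterate to fixpoint:
pass 1:
  A via A→c: +{c}
  B via B→c B: +{c}
  S via S→A: +{c}
  S via S→a: +{a}
  S: {a,c}  A: {c}  B: {c}
pass 2:
  B via B→S A: +{a}
  S: {a,c}  A: {c}  B: {a,c}
pass 3:
  A via A→B S: +{a}
  S: {a,c}  A: {a,c}  B: {a,c}
pass 4: — fixpoint
  S: {a,c}  A: {a,c}  B: {a,c}

FOLLOW iteration:
initialize: $ ∈ FOLLOW(S)
iter 1:
  A→B S: FOLLOW(B) ⊇ FIRST(S) = {a,c}; new: +{a,c}
  B→S A: FOLLOW(S) ⊇ FIRST(A) = {a,c}; new: +{a,c}
  B→S A: FOLLOW(A) ⊇ FOLLOW(B) ⊇ {a,c}; new: +{a,c}
  S→A: FOLLOW(A) ⊇ FOLLOW(S) ⊇ {$,a,c}; new: +{$}
  S: {$,a,c}  A: {$,a,c}  B: {a,c}
iter 2: (stable)
  S: {$,a,c}  A: {$,a,c}  B: {a,c}

FOLLOW(B) = ["a", "c"]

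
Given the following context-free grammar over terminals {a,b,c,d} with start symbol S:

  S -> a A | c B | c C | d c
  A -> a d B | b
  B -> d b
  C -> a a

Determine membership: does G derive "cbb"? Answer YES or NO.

CNF form of G:
  S -> T0 A | T1 T3 | T3 B | T3 C
  A -> T0 X4 | b
  B -> T1 T2
  C -> T0 T0
  T0 -> a
  T1 -> d
  T2 -> b
  T3 -> c
  X4 -> T1 B

CYK table (by increasing span):
  [0..0]={T3}  "c"  orig:{}
  [1..1]={A,T2}  "b"  orig:{A}
  [2..2]={A,T2}  "b"  orig:{A}
  [0..1]=∅  "cb"
  [1..2]=∅  "bb"
  [0..2]=∅  "cbb"

S ∉ T[0,2] ⇒ NO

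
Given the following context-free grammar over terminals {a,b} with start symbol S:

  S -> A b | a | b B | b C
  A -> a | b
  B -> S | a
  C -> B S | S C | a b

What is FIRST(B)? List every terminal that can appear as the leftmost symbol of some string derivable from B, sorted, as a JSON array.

FIRST sets, iterate to fixpoint:
[1]
  A via A→a: +{a}
  A via A→b: +{b}
  B via B→a: +{a}
  C via C→B S: +{a}
  S via S→A b: +{a,b}
  FIRST[S]={a,b}  FIRST[A]={a,b}  FIRST[B]={a}  FIRST[C]={a}
[2]
  B via B→S: +{b}
  C via C→B S: +{b}
  FIRST[S]={a,b}  FIRST[A]={a,b}  FIRST[B]={a,b}  FIRST[C]={a,b}
[3] — fixpoint
  FIRST[S]={a,b}  FIRST[A]={a,b}  FIRST[B]={a,b}  FIRST[C]={a,b}

FIRST(B) = ["a", "b"]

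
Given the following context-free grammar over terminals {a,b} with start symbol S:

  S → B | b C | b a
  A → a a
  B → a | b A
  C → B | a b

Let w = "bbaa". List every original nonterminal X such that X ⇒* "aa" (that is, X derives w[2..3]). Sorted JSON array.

Convert to CNF:
  S -> T1 A | T1 C | T1 T0 | a
  A -> T0 T0
  B -> T1 A | a
  C -> T0 T1 | T1 A | a
  T0 -> a
  T1 -> b

CYK table (by increasing span), restricted to cells inside w[2..3]:
  [2..2]={B,C,S,T0}  "a"  orig:{B,C,S}
  [3..3]={B,C,S,T0}  "a"  orig:{B,C,S}
  [2..3]={A}  "aa"

Original NTs in T[2,3] deriving "aa": ["A"]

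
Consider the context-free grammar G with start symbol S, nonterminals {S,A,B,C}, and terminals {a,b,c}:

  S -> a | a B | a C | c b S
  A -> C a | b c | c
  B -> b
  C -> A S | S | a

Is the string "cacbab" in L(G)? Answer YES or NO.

Convert to CNF:
  S -> T0 B | T0 C | T2 X4 | a
  A -> C T0 | T1 T2 | c
  B -> b
  C -> A S | T0 B | T0 C | T2 X3 | a
  T0 -> a
  T1 -> b
  T2 -> c
  X3 -> T1 S
  X4 -> T1 S

CYK table (by increasing span):
  [0..0]={A,T2}  "c"  orig:{A}
  [1..1]={C,S,T0}  "a"  orig:{C,S}
  [2..2]={A,T2}  "c"  orig:{A}
  [3..3]={B,T1}  "b"  orig:{B}
  [4..4]={C,S,T0}  "a"  orig:{C,S}
  [5..5]={B,T1}  "b"  orig:{B}
  [0..1]={C}  "ca"
  [1..2]=∅  "ac"
  [2..3]=∅  "cb"
  [3..4]={X3,X4}  "ba"  orig:{}
  [4..5]={C,S}  "ab"
  [0..2]=∅  "cac"
  [1..3]=∅  "acb"
  [2..4]={C,S}  "cba"
  [3..5]={X3,X4}  "bab"  orig:{}
  [0..3]=∅  "cacb"
  [1..4]={C,S}  "acba"
  [2..5]={C,S}  "cbab"
  [0..4]={C}  "cacba"
  [1..5]={C,S}  "acbab"
  [0..5]={C}  "cacbab"

S ∉ T[0,5] ⇒ NO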